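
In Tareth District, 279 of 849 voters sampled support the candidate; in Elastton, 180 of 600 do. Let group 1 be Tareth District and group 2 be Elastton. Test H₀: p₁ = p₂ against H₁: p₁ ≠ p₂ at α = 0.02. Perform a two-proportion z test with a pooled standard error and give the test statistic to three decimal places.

p̂₁ = 279/849 = 0.32862, p̂₂ = 180/600 = 0.30000.
Pooled p̂ = (279+180)/(849+600) = 459/1449 = 0.31677.
SE = √(0.216427 × 0.00284452) = 0.02481.
z = (0.32862 − 0.30000)/0.02481 = 0.02862/0.02481 = 1.154.
p-value = 2·P(Z > 1.154) ≈ 0.2487; since p > α = 0.02, fail to reject H₀.

z = 1.154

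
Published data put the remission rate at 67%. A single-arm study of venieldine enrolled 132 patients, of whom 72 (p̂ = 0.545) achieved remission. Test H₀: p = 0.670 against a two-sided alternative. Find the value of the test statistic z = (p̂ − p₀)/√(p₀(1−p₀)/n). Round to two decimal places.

z = -3.04

p̂ = 72/132 ≈ 0.5455.
SE = √(p₀(1−p₀)/n) = √(0.2211/132) = 0.0409.
z = (0.5455 − 0.67)/0.0409 = -0.1245/0.0409 = -3.04.
Two-sided p-value ≈ 2·Φ(−3.043) = 0.0023.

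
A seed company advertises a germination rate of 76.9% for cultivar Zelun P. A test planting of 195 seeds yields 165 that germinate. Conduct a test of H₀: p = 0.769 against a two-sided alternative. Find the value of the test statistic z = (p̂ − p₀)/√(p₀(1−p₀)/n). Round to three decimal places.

z = 2.556

p̂ = 165/195 ≈ 0.84615.
SE = √(p₀(1−p₀)/n) = √(0.17764/195) = 0.03018.
z = (0.84615 − 0.769)/0.03018 = 0.07715/0.03018 = 2.556.
p-value = 2·P(Z > 2.556) ≈ 0.0106.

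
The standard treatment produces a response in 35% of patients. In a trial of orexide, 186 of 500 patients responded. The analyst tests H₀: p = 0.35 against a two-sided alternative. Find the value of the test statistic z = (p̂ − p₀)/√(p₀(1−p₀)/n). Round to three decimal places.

p̂ = 186/500 = 0.37200.
Under H₀, SE = √(0.35·0.65/500) = √(0.000455) = 0.02133.
z = (0.37200 − 0.35)/0.02133 = 0.02200/0.02133 = 1.031.

z = 1.031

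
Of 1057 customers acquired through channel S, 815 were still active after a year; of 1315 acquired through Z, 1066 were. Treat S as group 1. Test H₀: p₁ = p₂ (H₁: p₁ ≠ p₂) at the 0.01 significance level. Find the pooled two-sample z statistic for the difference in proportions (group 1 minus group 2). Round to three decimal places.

p̂₁ = 815/1057 ≈ 0.77105, p̂₂ = 1066/1315 ≈ 0.81065.
Pooled p̂ = (815+1066)/(1057+1315) = 1881/2372 = 0.79300.
SE = √(0.16415 × 0.00170653) = 0.01674.
z = (0.77105 − 0.81065)/0.01674 = -0.03960/0.01674 = -2.366.
p-value = 2·P(Z > 2.366) ≈ 0.0180; since p > α = 0.01, fail to reject H₀.

z = -2.366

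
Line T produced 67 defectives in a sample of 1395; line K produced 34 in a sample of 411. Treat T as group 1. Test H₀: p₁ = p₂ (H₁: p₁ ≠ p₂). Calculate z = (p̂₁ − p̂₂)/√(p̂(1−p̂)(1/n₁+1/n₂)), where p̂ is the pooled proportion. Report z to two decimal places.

z = -2.69

p̂₁ = 67/1395 ≈ 0.0480, p̂₂ = 34/411 ≈ 0.0827.
Pooled p̂ = (67+34)/(1395+411) = 101/1806 = 0.0559.
SE = √(p̂(1−p̂)(1/n₁+1/n₂)) = √(0.0559·0.9441·0.00314994) = √(0.000166308) = 0.0129.
z = (0.0480 − 0.0827)/0.0129 = -0.0347/0.0129 = -2.69.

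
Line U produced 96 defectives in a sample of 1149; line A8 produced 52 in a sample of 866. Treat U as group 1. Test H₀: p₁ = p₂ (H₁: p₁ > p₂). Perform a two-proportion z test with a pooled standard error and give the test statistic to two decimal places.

z = 2.00

p̂₁ = 96/1149 ≈ 0.08355, p̂₂ = 52/866 ≈ 0.06005.
Pooled p̂ = (96+52)/(1149+866) = 148/2015 = 0.07345.
SE = √(0.0680544 × 0.00202506) = 0.01174.
z = (0.08355 − 0.06005)/0.01174 = 0.02350/0.01174 = 2.00.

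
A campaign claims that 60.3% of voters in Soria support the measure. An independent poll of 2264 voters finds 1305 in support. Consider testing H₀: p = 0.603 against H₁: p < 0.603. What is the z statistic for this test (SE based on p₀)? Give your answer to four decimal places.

z = -2.5855

p̂ = 1305/2264 ≈ 0.576413.
Standard error under H₀: √(0.603×0.397/2264) = 0.010283.
z = (0.576413 − 0.603)/0.010283 = -0.026587/0.010283 = -2.5855.
p-value = P(Z < -2.586) ≈ 0.0049.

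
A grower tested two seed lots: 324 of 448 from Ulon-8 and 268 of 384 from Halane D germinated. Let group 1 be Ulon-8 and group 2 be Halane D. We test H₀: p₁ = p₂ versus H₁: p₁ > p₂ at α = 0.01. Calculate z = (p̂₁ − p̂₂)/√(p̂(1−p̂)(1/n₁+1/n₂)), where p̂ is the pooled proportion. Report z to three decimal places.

z = 0.803

p̂₁ = 324/448 ≈ 0.72321, p̂₂ = 268/384 ≈ 0.69792.
Pooled p̂ = (324+268)/(448+384) = 592/832 = 0.71154.
SE = √(0.205251 × 0.00483631) = 0.03151.
z = (0.72321 − 0.69792)/0.03151 = 0.02529/0.03151 = 0.803.
p-value = P(Z > 0.803) ≈ 0.2110; since p > α = 0.01, fail to reject H₀.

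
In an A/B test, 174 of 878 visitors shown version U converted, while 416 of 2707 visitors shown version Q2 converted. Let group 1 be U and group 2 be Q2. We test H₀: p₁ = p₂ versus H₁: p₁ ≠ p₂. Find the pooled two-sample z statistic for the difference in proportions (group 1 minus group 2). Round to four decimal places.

z = 3.0902

p̂₁ = 174/878 ≈ 0.198178, p̂₂ = 416/2707 ≈ 0.153676.
Pooled p̂ = (174+416)/(878+2707) = 590/3585 = 0.164575.
SE = √(0.13749 × 0.00150836) = 0.014401.
z = (0.198178 − 0.153676)/0.014401 = 0.044502/0.014401 = 3.0902.
Two-sided p-value ≈ 2·Φ(−3.090) = 0.0020.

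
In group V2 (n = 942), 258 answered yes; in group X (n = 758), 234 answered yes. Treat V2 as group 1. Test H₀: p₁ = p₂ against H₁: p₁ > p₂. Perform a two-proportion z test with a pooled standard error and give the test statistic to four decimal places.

z = -1.5737

p̂₁ = 258/942 = 0.273885, p̂₂ = 234/758 = 0.308707.
Pooled p̂ = (258+234)/(942+758) = 492/1700 = 0.289412.
SE = √(0.205653 × 0.00238083) = 0.022127.
z = (0.273885 − 0.308707)/0.022127 = -0.034822/0.022127 = -1.5737.
p-value = P(Z > -1.574) ≈ 0.9422.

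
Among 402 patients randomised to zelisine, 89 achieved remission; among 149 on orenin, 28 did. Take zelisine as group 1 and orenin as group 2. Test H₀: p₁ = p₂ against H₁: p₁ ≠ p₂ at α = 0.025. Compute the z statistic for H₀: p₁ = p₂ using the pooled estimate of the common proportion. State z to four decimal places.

z = 0.8534

p̂₁ = 89/402 = 0.221393, p̂₂ = 28/149 = 0.187919.
Pooled p̂ = (89+28)/(402+149) = 117/551 = 0.212341.
SE = √(p̂(1−p̂)(1/n₁+1/n₂)) = √(0.212341·0.787659·0.00919897) = √(0.00153855) = 0.039224.
z = (0.221393 − 0.187919)/0.039224 = 0.033474/0.039224 = 0.8534.
Two-sided p-value ≈ 2·Φ(−0.853) = 0.3934; since p > α = 0.025, fail to reject H₀.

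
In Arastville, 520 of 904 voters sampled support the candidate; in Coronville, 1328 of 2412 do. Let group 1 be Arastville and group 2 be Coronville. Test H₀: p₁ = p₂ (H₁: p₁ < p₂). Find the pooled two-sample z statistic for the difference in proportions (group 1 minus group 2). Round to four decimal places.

z = 1.2721

p̂₁ = 520/904 = 0.575221, p̂₂ = 1328/2412 = 0.550580.
Pooled p̂ = (520+1328)/(904+2412) = 1848/3316 = 0.557298.
SE = √(p̂(1−p̂)(1/n₁+1/n₂)) = √(0.557298·0.442702·0.00152079) = √(0.000375204) = 0.019370.
z = (0.575221 − 0.550580)/0.019370 = 0.024641/0.019370 = 1.2721.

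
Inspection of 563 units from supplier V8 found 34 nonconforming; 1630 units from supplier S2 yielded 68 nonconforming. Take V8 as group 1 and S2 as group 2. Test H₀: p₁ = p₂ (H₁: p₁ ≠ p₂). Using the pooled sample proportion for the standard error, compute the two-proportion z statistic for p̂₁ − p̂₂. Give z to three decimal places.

z = 1.814

p̂₁ = 34/563 = 0.06039, p̂₂ = 68/1630 = 0.04172.
Pooled p̂ = (34+68)/(563+1630) = 102/2193 = 0.04651.
SE = √(p̂(1−p̂)(1/n₁+1/n₂)) = √(0.04651·0.95349·0.0023897) = √(0.000105979) = 0.01029.
z = (0.06039 − 0.04172)/0.01029 = 0.01867/0.01029 = 1.814.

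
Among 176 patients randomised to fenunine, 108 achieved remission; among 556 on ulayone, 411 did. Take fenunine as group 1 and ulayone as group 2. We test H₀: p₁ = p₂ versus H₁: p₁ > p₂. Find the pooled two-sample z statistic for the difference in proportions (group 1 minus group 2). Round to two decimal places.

z = -3.20

p̂₁ = 108/176 = 0.6136, p̂₂ = 411/556 = 0.7392.
Pooled p̂ = (108+411)/(176+556) = 519/732 = 0.7090.
SE = √(p̂(1−p̂)(1/n₁+1/n₂)) = √(0.7090·0.2910·0.00748038) = √(0.00154329) = 0.0393.
z = (0.6136 − 0.7392)/0.0393 = -0.1256/0.0393 = -3.20.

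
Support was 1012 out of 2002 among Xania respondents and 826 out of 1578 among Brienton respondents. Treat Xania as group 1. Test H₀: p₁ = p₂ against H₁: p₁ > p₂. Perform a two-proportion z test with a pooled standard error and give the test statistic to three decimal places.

p̂₁ = 1012/2002 ≈ 0.50549, p̂₂ = 826/1578 ≈ 0.52345.
Pooled p̂ = (1012+826)/(2002+1578) = 1838/3580 = 0.51341.
SE = √(0.24982 × 0.00113321) = 0.01683.
z = (0.50549 − 0.52345)/0.01683 = -0.01796/0.01683 = -1.067.
p-value = P(Z > -1.067) ≈ 0.8570.

z = -1.067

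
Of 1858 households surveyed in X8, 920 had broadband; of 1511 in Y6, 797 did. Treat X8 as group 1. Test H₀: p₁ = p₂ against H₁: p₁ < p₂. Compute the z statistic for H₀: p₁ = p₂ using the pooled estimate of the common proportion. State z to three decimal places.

z = -1.866

p̂₁ = 920/1858 ≈ 0.495156, p̂₂ = 797/1511 ≈ 0.527465.
Pooled p̂ = (920+797)/(1858+1511) = 1717/3369 = 0.509647.
SE = √(0.249907 × 0.00120003) = 0.017317.
z = (0.495156 − 0.527465)/0.017317 = -0.032309/0.017317 = -1.866.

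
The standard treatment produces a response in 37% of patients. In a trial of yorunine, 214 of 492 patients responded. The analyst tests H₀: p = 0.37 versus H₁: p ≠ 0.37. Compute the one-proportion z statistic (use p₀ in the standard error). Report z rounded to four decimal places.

p̂ = 214/492 = 0.434959.
SE = √(p₀(1−p₀)/n) = √(0.2331/492) = 0.021766.
z = (0.434959 − 0.37)/0.021766 = 0.064959/0.021766 = 2.9844.

z = 2.9844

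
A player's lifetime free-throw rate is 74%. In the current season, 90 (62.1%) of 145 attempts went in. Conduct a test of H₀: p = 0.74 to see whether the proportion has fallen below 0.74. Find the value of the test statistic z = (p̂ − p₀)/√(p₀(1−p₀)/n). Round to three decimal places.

z = -3.275

p̂ = 90/145 = 0.62069.
Under H₀, SE = √(0.74·0.26/145) = √(0.0013269) = 0.03643.
z = (0.62069 − 0.74)/0.03643 = -0.11931/0.03643 = -3.275.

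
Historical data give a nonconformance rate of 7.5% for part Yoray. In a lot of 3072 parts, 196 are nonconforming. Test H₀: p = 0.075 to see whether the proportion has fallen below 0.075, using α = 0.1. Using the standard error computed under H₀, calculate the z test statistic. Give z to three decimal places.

p̂ = 196/3072 ≈ 0.063802.
SE = √(p₀(1−p₀)/n) = √(0.069375/3072) = 0.004752.
z = (0.063802 − 0.075)/0.004752 = -0.011198/0.004752 = -2.356.
p-value = P(Z < -2.356) ≈ 0.0092, so at α = 0.1 we reject H₀.

z = -2.356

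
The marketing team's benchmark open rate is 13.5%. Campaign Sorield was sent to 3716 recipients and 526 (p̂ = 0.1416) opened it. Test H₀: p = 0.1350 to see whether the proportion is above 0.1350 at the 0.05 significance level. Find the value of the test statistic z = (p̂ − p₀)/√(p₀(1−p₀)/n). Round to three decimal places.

z = 1.168

p̂ = 526/3716 ≈ 0.14155.
SE = √(p₀(1−p₀)/n) = √(0.11678/3716) = 0.00561.
z = (0.14155 − 0.135)/0.00561 = 0.00655/0.00561 = 1.168.
p-value = P(Z > 1.168) ≈ 0.1213; since p > α = 0.05, fail to reject H₀.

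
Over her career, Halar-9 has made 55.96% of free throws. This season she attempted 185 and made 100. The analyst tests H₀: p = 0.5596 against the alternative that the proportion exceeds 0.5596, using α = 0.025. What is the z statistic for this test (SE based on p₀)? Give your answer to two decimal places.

z = -0.52

p̂ = 100/185 = 0.5405.
Standard error under H₀: √(0.5596×0.4404/185) = 0.0365.
z = (0.5405 − 0.5596)/0.0365 = -0.0191/0.0365 = -0.52.
p-value = P(Z > -0.522) ≈ 0.6992. With α = 0.025, fail to reject H₀.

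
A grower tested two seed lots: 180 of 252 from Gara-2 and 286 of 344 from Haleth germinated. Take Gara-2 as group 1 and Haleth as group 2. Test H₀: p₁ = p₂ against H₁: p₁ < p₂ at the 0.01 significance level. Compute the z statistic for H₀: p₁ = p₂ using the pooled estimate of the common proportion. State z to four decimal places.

z = -3.4200

p̂₁ = 180/252 ≈ 0.714286, p̂₂ = 286/344 ≈ 0.831395.
Pooled p̂ = (180+286)/(252+344) = 466/596 = 0.781879.
SE = √(0.170544 × 0.00687523) = 0.034242.
z = (0.714286 − 0.831395)/0.034242 = -0.117109/0.034242 = -3.4200.
p-value = P(Z < -3.420) ≈ 0.0003; since p < α = 0.01, reject H₀.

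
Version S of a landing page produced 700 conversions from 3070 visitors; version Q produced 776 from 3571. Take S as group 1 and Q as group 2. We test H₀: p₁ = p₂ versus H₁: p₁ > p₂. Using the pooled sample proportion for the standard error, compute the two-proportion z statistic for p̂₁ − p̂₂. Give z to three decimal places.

z = 1.046

p̂₁ = 700/3070 = 0.22801, p̂₂ = 776/3571 = 0.21731.
Pooled p̂ = (700+776)/(3070+3571) = 1476/6641 = 0.22226.
SE = √(0.172858 × 0.000605767) = 0.01023.
z = (0.22801 − 0.21731)/0.01023 = 0.01070/0.01023 = 1.046.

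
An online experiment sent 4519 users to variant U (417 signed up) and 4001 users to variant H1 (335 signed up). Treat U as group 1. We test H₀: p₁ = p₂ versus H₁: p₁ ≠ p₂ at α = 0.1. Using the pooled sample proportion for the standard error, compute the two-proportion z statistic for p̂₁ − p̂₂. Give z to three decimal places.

z = 1.388

p̂₁ = 417/4519 ≈ 0.09228, p̂₂ = 335/4001 ≈ 0.08373.
Pooled p̂ = (417+335)/(4519+4001) = 752/8520 = 0.08826.
SE = √(0.0804726 × 0.000471225) = 0.00616.
z = (0.09228 − 0.08373)/0.00616 = 0.00855/0.00616 = 1.388.
Two-sided p-value ≈ 2·Φ(−1.388) = 0.1651; since p > α = 0.1, fail to reject H₀.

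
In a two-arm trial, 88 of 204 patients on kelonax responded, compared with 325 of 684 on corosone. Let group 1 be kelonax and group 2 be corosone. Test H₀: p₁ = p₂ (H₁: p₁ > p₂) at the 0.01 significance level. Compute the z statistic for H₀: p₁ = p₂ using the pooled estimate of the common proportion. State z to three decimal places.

p̂₁ = 88/204 = 0.43137, p̂₂ = 325/684 = 0.47515.
Pooled p̂ = (88+325)/(204+684) = 413/888 = 0.46509.
SE = √(0.248781 × 0.00636395) = 0.03979.
z = (0.43137 − 0.47515)/0.03979 = -0.04378/0.03979 = -1.100.
p-value = P(Z > -1.100) ≈ 0.8644, so at α = 0.01 we fail to reject H₀.

z = -1.100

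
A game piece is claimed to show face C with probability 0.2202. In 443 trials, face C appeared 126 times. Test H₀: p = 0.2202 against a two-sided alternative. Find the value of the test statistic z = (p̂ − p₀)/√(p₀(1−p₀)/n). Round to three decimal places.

p̂ = 126/443 ≈ 0.28442.
Under H₀, SE = √(0.2202·0.7798/443) = √(0.000387612) = 0.01969.
z = (0.28442 − 0.2202)/0.01969 = 0.06422/0.01969 = 3.262.

z = 3.262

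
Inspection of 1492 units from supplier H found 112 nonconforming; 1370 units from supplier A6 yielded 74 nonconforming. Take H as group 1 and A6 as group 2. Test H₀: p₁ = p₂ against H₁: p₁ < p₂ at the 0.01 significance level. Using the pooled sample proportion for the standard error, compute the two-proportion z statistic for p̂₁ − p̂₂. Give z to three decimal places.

p̂₁ = 112/1492 ≈ 0.075067, p̂₂ = 74/1370 ≈ 0.054015.
Pooled p̂ = (112+74)/(1492+1370) = 186/2862 = 0.064990.
SE = √(p̂(1−p̂)(1/n₁+1/n₂)) = √(0.064990·0.935010·0.00140017) = √(8.50825e-05) = 0.009224.
z = (0.075067 − 0.054015)/0.009224 = 0.021052/0.009224 = 2.282.
p-value = P(Z < 2.282) ≈ 0.9888. With α = 0.01, fail to reject H₀.

z = 2.282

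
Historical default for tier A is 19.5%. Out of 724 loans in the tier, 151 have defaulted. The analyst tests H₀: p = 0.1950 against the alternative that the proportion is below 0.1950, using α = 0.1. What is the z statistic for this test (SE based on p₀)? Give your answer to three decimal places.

z = 0.921

p̂ = 151/724 = 0.20856.
SE = √(p₀(1−p₀)/n) = √(0.15698/724) = 0.01472.
z = (0.20856 − 0.195)/0.01472 = 0.01356/0.01472 = 0.921.
p-value = P(Z < 0.921) ≈ 0.8215. With α = 0.1, fail to reject H₀.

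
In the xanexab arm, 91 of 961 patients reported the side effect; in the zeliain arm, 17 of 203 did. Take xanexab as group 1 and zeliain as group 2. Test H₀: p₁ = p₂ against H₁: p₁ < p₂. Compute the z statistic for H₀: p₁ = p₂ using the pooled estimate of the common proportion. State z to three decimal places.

z = 0.489

p̂₁ = 91/961 ≈ 0.09469, p̂₂ = 17/203 ≈ 0.08374.
Pooled p̂ = (91+17)/(961+203) = 108/1164 = 0.09278.
SE = √(p̂(1−p̂)(1/n₁+1/n₂)) = √(0.09278·0.90722·0.00596669) = √(0.000502245) = 0.02241.
z = (0.09469 − 0.08374)/0.02241 = 0.01095/0.02241 = 0.489.
p-value = P(Z < 0.489) ≈ 0.6874.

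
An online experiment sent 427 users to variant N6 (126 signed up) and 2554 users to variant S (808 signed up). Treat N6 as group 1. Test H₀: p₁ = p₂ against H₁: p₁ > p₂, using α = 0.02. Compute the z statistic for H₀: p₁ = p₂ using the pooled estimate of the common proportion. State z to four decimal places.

p̂₁ = 126/427 ≈ 0.295082, p̂₂ = 808/2554 ≈ 0.316366.
Pooled p̂ = (126+808)/(427+2554) = 934/2981 = 0.313318.
SE = √(p̂(1−p̂)(1/n₁+1/n₂)) = √(0.313318·0.686682·0.00273346) = √(0.000588104) = 0.024251.
z = (0.295082 − 0.316366)/0.024251 = -0.021284/0.024251 = -0.8777.
p-value = P(Z > -0.878) ≈ 0.8099. With α = 0.02, fail to reject H₀.

z = -0.8777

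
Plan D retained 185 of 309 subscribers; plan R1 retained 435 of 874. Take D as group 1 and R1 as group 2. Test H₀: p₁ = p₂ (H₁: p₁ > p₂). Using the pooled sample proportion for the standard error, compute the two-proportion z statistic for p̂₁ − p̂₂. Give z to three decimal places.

z = 3.055

p̂₁ = 185/309 ≈ 0.598706, p̂₂ = 435/874 ≈ 0.497712.
Pooled p̂ = (185+435)/(309+874) = 620/1183 = 0.524091.
SE = √(0.24942 × 0.00438041) = 0.033054.
z = (0.598706 − 0.497712)/0.033054 = 0.100994/0.033054 = 3.055.
p-value = P(Z > 3.055) ≈ 0.0011.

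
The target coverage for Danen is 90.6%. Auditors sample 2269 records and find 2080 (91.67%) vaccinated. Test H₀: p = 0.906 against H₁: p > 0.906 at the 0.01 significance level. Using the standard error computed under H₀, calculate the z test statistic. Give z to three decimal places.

p̂ = 2080/2269 = 0.916703.
Standard error under H₀: √(0.906×0.094/2269) = 0.006126.
z = (0.916703 − 0.906)/0.006126 = 0.010703/0.006126 = 1.747.
p-value = P(Z > 1.747) ≈ 0.0403. With α = 0.01, fail to reject H₀.

z = 1.747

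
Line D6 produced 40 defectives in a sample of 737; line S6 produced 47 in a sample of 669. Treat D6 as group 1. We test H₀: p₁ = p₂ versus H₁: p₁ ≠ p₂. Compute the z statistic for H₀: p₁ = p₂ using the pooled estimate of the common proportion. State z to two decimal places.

z = -1.24

p̂₁ = 40/737 ≈ 0.0543, p̂₂ = 47/669 ≈ 0.0703.
Pooled p̂ = (40+47)/(737+669) = 87/1406 = 0.0619.
SE = √(p̂(1−p̂)(1/n₁+1/n₂)) = √(0.0619·0.9381·0.00285162) = √(0.000165533) = 0.0129.
z = (0.0543 − 0.0703)/0.0129 = -0.0160/0.0129 = -1.24.
Two-sided p-value ≈ 2·Φ(−1.242) = 0.2142.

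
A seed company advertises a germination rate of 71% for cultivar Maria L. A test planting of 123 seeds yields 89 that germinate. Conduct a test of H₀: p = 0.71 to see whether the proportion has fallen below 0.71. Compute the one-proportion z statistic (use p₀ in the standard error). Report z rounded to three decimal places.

z = 0.332

p̂ = 89/123 = 0.72358.
Standard error under H₀: √(0.71×0.29/123) = 0.04091.
z = (0.72358 − 0.71)/0.04091 = 0.01358/0.04091 = 0.332.
p-value = P(Z < 0.332) ≈ 0.6300.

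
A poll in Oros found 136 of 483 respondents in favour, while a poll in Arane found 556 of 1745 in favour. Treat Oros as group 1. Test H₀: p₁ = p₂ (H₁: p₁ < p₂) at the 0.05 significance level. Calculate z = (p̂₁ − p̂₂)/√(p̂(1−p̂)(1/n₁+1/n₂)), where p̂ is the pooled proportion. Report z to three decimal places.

z = -1.557

p̂₁ = 136/483 = 0.28157, p̂₂ = 556/1745 = 0.31862.
Pooled p̂ = (136+556)/(483+1745) = 692/2228 = 0.31059.
SE = √(p̂(1−p̂)(1/n₁+1/n₂)) = √(0.31059·0.68941·0.00264346) = √(0.00056603) = 0.02379.
z = (0.28157 − 0.31862)/0.02379 = -0.03705/0.02379 = -1.557.
p-value = P(Z < -1.557) ≈ 0.0597. With α = 0.05, fail to reject H₀.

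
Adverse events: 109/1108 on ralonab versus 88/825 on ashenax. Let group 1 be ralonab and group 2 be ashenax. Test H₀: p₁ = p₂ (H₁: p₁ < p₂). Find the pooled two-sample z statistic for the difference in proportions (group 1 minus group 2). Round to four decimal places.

p̂₁ = 109/1108 = 0.098375, p̂₂ = 88/825 = 0.106667.
Pooled p̂ = (109+88)/(1108+825) = 197/1933 = 0.101914.
SE = √(p̂(1−p̂)(1/n₁+1/n₂)) = √(0.101914·0.898086·0.00211465) = √(0.000193549) = 0.013912.
z = (0.098375 − 0.106667)/0.013912 = -0.008292/0.013912 = -0.5960.
p-value = P(Z < -0.596) ≈ 0.2756.

z = -0.5960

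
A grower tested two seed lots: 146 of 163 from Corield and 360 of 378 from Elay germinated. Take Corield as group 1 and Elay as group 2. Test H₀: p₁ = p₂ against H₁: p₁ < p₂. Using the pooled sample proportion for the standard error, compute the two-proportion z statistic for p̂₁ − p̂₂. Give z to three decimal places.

z = -2.459

p̂₁ = 146/163 = 0.89571, p̂₂ = 360/378 = 0.95238.
Pooled p̂ = (146+360)/(163+378) = 506/541 = 0.93530.
SE = √(0.0605096 × 0.00878047) = 0.02305.
z = (0.89571 − 0.95238)/0.02305 = -0.05667/0.02305 = -2.459.
p-value = P(Z < -2.459) ≈ 0.0070.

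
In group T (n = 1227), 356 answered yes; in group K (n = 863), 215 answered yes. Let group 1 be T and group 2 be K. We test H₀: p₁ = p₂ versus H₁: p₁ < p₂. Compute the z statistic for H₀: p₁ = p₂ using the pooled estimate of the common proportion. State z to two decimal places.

p̂₁ = 356/1227 ≈ 0.2901, p̂₂ = 215/863 ≈ 0.2491.
Pooled p̂ = (356+215)/(1227+863) = 571/2090 = 0.2732.
SE = √(0.198564 × 0.00197374) = 0.0198.
z = (0.2901 − 0.2491)/0.0198 = 0.0410/0.0198 = 2.07.
p-value = P(Z < 2.071) ≈ 0.9808.

z = 2.07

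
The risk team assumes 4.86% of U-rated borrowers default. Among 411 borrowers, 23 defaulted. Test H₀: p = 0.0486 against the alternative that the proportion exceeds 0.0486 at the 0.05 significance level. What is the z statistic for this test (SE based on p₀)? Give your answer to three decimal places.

p̂ = 23/411 = 0.05596.
Standard error under H₀: √(0.0486×0.9514/411) = 0.01061.
z = (0.05596 − 0.0486)/0.01061 = 0.00736/0.01061 = 0.694.
p-value = P(Z > 0.694) ≈ 0.2438; since p > α = 0.05, fail to reject H₀.

z = 0.694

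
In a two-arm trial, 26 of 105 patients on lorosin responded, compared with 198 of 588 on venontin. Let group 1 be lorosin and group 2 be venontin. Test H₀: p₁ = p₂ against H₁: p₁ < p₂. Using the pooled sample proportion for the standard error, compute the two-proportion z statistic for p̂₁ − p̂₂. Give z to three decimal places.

p̂₁ = 26/105 = 0.24762, p̂₂ = 198/588 = 0.33673.
Pooled p̂ = (26+198)/(105+588) = 224/693 = 0.32323.
SE = √(p̂(1−p̂)(1/n₁+1/n₂)) = √(0.32323·0.67677·0.0112245) = √(0.00245539) = 0.04955.
z = (0.24762 − 0.33673)/0.04955 = -0.08911/0.04955 = -1.798.

z = -1.798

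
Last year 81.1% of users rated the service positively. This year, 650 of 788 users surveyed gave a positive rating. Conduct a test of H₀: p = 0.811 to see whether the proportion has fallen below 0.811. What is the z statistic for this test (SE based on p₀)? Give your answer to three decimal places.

p̂ = 650/788 ≈ 0.824873.
Standard error under H₀: √(0.811×0.189/788) = 0.013947.
z = (0.824873 − 0.811)/0.013947 = 0.013873/0.013947 = 0.995.

z = 0.995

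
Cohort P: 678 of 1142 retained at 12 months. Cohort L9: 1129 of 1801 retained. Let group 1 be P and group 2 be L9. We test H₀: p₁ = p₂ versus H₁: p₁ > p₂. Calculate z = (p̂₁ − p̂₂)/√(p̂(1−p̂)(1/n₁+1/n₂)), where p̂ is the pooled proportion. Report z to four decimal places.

p̂₁ = 678/1142 = 0.593695, p̂₂ = 1129/1801 = 0.626874.
Pooled p̂ = (678+1129)/(1142+1801) = 1807/2943 = 0.613999.
SE = √(0.237004 × 0.0014309) = 0.018415.
z = (0.593695 − 0.626874)/0.018415 = -0.033179/0.018415 = -1.8017.

z = -1.8017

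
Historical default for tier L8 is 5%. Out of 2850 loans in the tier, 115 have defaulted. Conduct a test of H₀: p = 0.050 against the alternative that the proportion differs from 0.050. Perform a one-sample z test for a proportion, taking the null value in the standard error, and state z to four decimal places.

z = -2.3635

p̂ = 115/2850 = 0.0403509.
Under H₀, SE = √(0.05·0.95/2850) = √(1.66667e-05) = 0.0040825.
z = (0.0403509 − 0.05)/0.0040825 = -0.0096491/0.0040825 = -2.3635.
Two-sided p-value ≈ 2·Φ(−2.364) = 0.0181.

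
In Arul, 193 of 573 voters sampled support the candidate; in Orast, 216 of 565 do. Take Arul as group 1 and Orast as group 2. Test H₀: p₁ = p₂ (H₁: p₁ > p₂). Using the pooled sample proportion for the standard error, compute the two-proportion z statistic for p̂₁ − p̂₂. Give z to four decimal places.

p̂₁ = 193/573 ≈ 0.336824, p̂₂ = 216/565 ≈ 0.382301.
Pooled p̂ = (193+216)/(573+565) = 409/1138 = 0.359402.
SE = √(p̂(1−p̂)(1/n₁+1/n₂)) = √(0.359402·0.640598·0.00351511) = √(0.000809292) = 0.028448.
z = (0.336824 − 0.382301)/0.028448 = -0.045477/0.028448 = -1.5986.

z = -1.5986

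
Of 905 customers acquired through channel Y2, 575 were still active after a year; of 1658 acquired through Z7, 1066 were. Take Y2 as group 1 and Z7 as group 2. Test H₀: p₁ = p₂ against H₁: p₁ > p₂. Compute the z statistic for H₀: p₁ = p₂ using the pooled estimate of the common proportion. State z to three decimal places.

z = -0.382

p̂₁ = 575/905 = 0.63536, p̂₂ = 1066/1658 = 0.64294.
Pooled p̂ = (575+1066)/(905+1658) = 1641/2563 = 0.64027.
SE = √(p̂(1−p̂)(1/n₁+1/n₂)) = √(0.64027·0.35973·0.00170811) = √(0.000393421) = 0.01983.
z = (0.63536 − 0.64294)/0.01983 = -0.00758/0.01983 = -0.382.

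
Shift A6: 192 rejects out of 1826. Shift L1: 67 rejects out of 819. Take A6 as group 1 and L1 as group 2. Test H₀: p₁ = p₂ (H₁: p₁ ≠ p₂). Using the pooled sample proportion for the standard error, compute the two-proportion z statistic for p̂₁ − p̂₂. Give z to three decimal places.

z = 1.867

p̂₁ = 192/1826 = 0.10515, p̂₂ = 67/819 = 0.08181.
Pooled p̂ = (192+67)/(1826+819) = 259/2645 = 0.09792.
SE = √(0.0883322 × 0.00176865) = 0.01250.
z = (0.10515 − 0.08181)/0.01250 = 0.02334/0.01250 = 1.867.
Two-sided p-value ≈ 2·Φ(−1.867) = 0.0618.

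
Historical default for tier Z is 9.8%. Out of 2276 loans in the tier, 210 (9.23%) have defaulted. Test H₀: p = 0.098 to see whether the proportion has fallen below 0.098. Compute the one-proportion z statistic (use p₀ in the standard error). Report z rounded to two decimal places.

p̂ = 210/2276 = 0.0923.
Under H₀, SE = √(0.098·0.902/2276) = √(3.88383e-05) = 0.0062.
z = (0.0923 − 0.098)/0.0062 = -0.0057/0.0062 = -0.92.
p-value = P(Z < -0.920) ≈ 0.1788.

z = -0.92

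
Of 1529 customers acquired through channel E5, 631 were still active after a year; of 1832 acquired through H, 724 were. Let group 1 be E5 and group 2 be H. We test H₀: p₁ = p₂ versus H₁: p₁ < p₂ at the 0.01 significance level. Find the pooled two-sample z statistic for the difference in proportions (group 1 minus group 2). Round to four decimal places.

z = 1.0294

p̂₁ = 631/1529 = 0.412688, p̂₂ = 724/1832 = 0.395197.
Pooled p̂ = (631+724)/(1529+1832) = 1355/3361 = 0.403154.
SE = √(0.240621 × 0.00119987) = 0.016992.
z = (0.412688 − 0.395197)/0.016992 = 0.017491/0.016992 = 1.0294.
p-value = P(Z < 1.029) ≈ 0.8484, so at α = 0.01 we fail to reject H₀.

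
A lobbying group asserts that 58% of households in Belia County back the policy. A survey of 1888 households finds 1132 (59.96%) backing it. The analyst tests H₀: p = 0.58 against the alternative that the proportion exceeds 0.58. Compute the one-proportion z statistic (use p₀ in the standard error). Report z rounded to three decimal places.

p̂ = 1132/1888 ≈ 0.599576.
SE = √(p₀(1−p₀)/n) = √(0.2436/1888) = 0.011359.
z = (0.599576 − 0.58)/0.011359 = 0.019576/0.011359 = 1.723.
p-value = P(Z > 1.723) ≈ 0.0424.

z = 1.723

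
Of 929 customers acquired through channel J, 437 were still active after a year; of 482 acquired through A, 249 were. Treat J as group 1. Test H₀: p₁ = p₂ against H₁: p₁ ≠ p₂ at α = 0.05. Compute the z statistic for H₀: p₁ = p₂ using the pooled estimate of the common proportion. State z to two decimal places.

p̂₁ = 437/929 ≈ 0.47040, p̂₂ = 249/482 ≈ 0.51660.
Pooled p̂ = (437+249)/(929+482) = 686/1411 = 0.48618.
SE = √(p̂(1−p̂)(1/n₁+1/n₂)) = √(0.48618·0.51382·0.00315112) = √(0.000787177) = 0.02806.
z = (0.47040 − 0.51660)/0.02806 = -0.04620/0.02806 = -1.65.
Two-sided p-value ≈ 2·Φ(−1.647) = 0.0996, so at α = 0.05 we fail to reject H₀.

z = -1.65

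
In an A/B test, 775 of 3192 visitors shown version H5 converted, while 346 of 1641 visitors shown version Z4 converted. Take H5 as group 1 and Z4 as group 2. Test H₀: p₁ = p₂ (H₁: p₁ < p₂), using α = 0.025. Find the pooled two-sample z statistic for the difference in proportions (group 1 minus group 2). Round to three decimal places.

z = 2.492

p̂₁ = 775/3192 = 0.242794, p̂₂ = 346/1641 = 0.210847.
Pooled p̂ = (775+346)/(3192+1641) = 1121/4833 = 0.231947.
SE = √(p̂(1−p̂)(1/n₁+1/n₂)) = √(0.231947·0.768053·0.000922668) = √(0.000164371) = 0.012821.
z = (0.242794 − 0.210847)/0.012821 = 0.031947/0.012821 = 2.492.
p-value = P(Z < 2.492) ≈ 0.9936. With α = 0.025, fail to reject H₀.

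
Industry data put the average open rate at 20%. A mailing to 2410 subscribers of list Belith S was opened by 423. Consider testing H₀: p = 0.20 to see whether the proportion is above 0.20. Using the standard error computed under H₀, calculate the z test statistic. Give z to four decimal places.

p̂ = 423/2410 ≈ 0.1755187.
Standard error under H₀: √(0.2×0.8/2410) = 0.0081480.
z = (0.1755187 − 0.2)/0.0081480 = -0.0244813/0.0081480 = -3.0046.
p-value = P(Z > -3.005) ≈ 0.9987.

z = -3.0046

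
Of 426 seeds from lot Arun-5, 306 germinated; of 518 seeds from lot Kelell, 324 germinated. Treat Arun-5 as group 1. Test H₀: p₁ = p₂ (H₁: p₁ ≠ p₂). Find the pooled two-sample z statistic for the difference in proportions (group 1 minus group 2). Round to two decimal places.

z = 3.01

p̂₁ = 306/426 = 0.7183, p̂₂ = 324/518 = 0.6255.
Pooled p̂ = (306+324)/(426+518) = 630/944 = 0.6674.
SE = √(0.221986 × 0.00427792) = 0.0308.
z = (0.7183 − 0.6255)/0.0308 = 0.0928/0.0308 = 3.01.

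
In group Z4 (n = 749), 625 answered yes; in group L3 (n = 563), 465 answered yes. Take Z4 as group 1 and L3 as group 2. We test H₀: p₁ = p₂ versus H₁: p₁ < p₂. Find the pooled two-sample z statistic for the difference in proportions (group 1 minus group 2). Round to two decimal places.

z = 0.41

p̂₁ = 625/749 = 0.8344, p̂₂ = 465/563 = 0.8259.
Pooled p̂ = (625+465)/(749+563) = 1090/1312 = 0.8308.
SE = √(0.140576 × 0.00311131) = 0.0209.
z = (0.8344 − 0.8259)/0.0209 = 0.0085/0.0209 = 0.41.
p-value = P(Z < 0.407) ≈ 0.6580.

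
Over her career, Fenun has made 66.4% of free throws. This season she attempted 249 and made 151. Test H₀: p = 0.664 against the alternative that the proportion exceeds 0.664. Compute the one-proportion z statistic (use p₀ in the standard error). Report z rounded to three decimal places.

p̂ = 151/249 ≈ 0.60643.
Under H₀, SE = √(0.664·0.336/249) = √(0.000896) = 0.02993.
z = (0.60643 − 0.664)/0.02993 = -0.05757/0.02993 = -1.923.
p-value = P(Z > -1.923) ≈ 0.9728.

z = -1.923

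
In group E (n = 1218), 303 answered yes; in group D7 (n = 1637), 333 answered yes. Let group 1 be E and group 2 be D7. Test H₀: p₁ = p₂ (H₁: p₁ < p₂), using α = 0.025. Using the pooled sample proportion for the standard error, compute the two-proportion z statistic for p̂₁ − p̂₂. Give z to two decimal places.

p̂₁ = 303/1218 = 0.24877, p̂₂ = 333/1637 = 0.20342.
Pooled p̂ = (303+333)/(1218+1637) = 636/2855 = 0.22277.
SE = √(0.173142 × 0.00143189) = 0.01575.
z = (0.24877 − 0.20342)/0.01575 = 0.04535/0.01575 = 2.88.
p-value = P(Z < 2.880) ≈ 0.9980, so at α = 0.025 we fail to reject H₀.

z = 2.88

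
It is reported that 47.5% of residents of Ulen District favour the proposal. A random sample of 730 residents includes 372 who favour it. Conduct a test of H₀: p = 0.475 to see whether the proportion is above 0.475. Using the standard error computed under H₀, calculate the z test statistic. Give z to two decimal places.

z = 1.87

p̂ = 372/730 = 0.5096.
Standard error under H₀: √(0.475×0.525/730) = 0.0185.
z = (0.5096 − 0.475)/0.0185 = 0.0346/0.0185 = 1.87.
p-value = P(Z > 1.871) ≈ 0.0306.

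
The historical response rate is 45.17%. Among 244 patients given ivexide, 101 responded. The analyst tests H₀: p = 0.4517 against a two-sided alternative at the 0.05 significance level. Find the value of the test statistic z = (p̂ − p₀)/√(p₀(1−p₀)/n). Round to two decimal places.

p̂ = 101/244 = 0.41393.
SE = √(p₀(1−p₀)/n) = √(0.24767/244) = 0.03186.
z = (0.41393 − 0.4517)/0.03186 = -0.03777/0.03186 = -1.19.
p-value = 2·P(Z > 1.185) ≈ 0.2359. With α = 0.05, fail to reject H₀.

z = -1.19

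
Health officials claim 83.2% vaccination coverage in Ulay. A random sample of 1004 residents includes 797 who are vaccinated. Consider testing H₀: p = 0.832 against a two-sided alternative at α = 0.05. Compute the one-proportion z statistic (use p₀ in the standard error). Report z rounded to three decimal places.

z = -3.235

p̂ = 797/1004 ≈ 0.793825.
Under H₀, SE = √(0.832·0.168/1004) = √(0.000139219) = 0.011799.
z = (0.793825 − 0.832)/0.011799 = -0.038175/0.011799 = -3.235.
Two-sided p-value ≈ 2·Φ(−3.235) = 0.0012; since p < α = 0.05, reject H₀.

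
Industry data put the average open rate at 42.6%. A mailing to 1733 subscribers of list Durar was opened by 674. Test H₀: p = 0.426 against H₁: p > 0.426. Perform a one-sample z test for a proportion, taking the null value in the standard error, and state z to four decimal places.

p̂ = 674/1733 = 0.3889209.
Under H₀, SE = √(0.426·0.574/1733) = √(0.000141099) = 0.0118785.
z = (0.3889209 − 0.426)/0.0118785 = -0.0370791/0.0118785 = -3.1215.
p-value = P(Z > -3.122) ≈ 0.9991.

z = -3.1215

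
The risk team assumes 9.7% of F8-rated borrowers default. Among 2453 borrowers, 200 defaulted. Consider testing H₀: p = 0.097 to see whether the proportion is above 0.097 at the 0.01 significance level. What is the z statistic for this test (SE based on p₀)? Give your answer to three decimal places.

z = -2.588

p̂ = 200/2453 ≈ 0.081533.
SE = √(p₀(1−p₀)/n) = √(0.087591/2453) = 0.005976.
z = (0.081533 − 0.097)/0.005976 = -0.015467/0.005976 = -2.588.
p-value = P(Z > -2.588) ≈ 0.9952, so at α = 0.01 we fail to reject H₀.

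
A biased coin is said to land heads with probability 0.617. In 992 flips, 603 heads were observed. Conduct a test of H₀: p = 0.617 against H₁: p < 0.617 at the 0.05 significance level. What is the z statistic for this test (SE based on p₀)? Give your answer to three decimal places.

z = -0.592

p̂ = 603/992 ≈ 0.60786.
Under H₀, SE = √(0.617·0.383/992) = √(0.000238217) = 0.01543.
z = (0.60786 − 0.617)/0.01543 = -0.00914/0.01543 = -0.592.
p-value = P(Z < -0.592) ≈ 0.2769, so at α = 0.05 we fail to reject H₀.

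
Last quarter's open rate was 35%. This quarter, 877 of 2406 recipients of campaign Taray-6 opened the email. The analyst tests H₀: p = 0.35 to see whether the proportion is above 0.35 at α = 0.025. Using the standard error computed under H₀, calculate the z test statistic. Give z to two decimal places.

z = 1.49

p̂ = 877/2406 ≈ 0.3645.
Standard error under H₀: √(0.35×0.65/2406) = 0.0097.
z = (0.3645 − 0.35)/0.0097 = 0.0145/0.0097 = 1.49.
p-value = P(Z > 1.492) ≈ 0.0679; since p > α = 0.025, fail to reject H₀.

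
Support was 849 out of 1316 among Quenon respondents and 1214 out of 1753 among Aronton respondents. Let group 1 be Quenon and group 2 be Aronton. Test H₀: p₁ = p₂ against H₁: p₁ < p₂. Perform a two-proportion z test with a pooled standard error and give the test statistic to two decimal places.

z = -2.77

p̂₁ = 849/1316 = 0.6451, p̂₂ = 1214/1753 = 0.6925.
Pooled p̂ = (849+1214)/(1316+1753) = 2063/3069 = 0.6722.
SE = √(p̂(1−p̂)(1/n₁+1/n₂)) = √(0.6722·0.3278·0.00133033) = √(0.000293132) = 0.0171.
z = (0.6451 − 0.6925)/0.0171 = -0.0474/0.0171 = -2.77.
p-value = P(Z < -2.768) ≈ 0.0028.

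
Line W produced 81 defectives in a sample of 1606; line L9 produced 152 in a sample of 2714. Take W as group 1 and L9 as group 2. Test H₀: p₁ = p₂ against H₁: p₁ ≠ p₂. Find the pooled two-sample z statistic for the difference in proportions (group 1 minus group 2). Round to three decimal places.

p̂₁ = 81/1606 = 0.05044, p̂₂ = 152/2714 = 0.05601.
Pooled p̂ = (81+152)/(1606+2714) = 233/4320 = 0.05394.
SE = √(p̂(1−p̂)(1/n₁+1/n₂)) = √(0.05394·0.94606·0.000991125) = √(5.05733e-05) = 0.00711.
z = (0.05044 − 0.05601)/0.00711 = -0.00557/0.00711 = -0.783.

z = -0.783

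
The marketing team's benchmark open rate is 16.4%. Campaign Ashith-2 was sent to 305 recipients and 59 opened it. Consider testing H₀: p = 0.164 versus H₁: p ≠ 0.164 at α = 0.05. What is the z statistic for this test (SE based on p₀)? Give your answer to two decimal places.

z = 1.39

p̂ = 59/305 ≈ 0.1934.
Standard error under H₀: √(0.164×0.836/305) = 0.0212.
z = (0.1934 − 0.164)/0.0212 = 0.0294/0.0212 = 1.39.
Two-sided p-value ≈ 2·Φ(−1.389) = 0.1649, so at α = 0.05 we fail to reject H₀.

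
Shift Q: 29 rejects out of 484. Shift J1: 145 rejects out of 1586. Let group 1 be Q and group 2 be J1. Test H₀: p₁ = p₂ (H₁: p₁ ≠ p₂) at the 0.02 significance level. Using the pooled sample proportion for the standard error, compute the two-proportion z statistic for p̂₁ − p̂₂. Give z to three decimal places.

z = -2.187

p̂₁ = 29/484 ≈ 0.059917, p̂₂ = 145/1586 ≈ 0.091425.
Pooled p̂ = (29+145)/(484+1586) = 174/2070 = 0.084058.
SE = √(p̂(1−p̂)(1/n₁+1/n₂)) = √(0.084058·0.915942·0.00269663) = √(0.00020762) = 0.014409.
z = (0.059917 − 0.091425)/0.014409 = -0.031508/0.014409 = -2.187.
Two-sided p-value ≈ 2·Φ(−2.187) = 0.0288; since p > α = 0.02, fail to reject H₀.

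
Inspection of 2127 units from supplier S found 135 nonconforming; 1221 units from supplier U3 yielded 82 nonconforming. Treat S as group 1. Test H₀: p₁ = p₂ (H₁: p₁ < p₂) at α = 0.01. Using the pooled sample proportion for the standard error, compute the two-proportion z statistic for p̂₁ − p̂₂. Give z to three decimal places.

p̂₁ = 135/2127 = 0.06347, p̂₂ = 82/1221 = 0.06716.
Pooled p̂ = (135+82)/(2127+1221) = 217/3348 = 0.06481.
SE = √(p̂(1−p̂)(1/n₁+1/n₂)) = √(0.06481·0.93519·0.00128915) = √(7.81401e-05) = 0.00884.
z = (0.06347 − 0.06716)/0.00884 = -0.00369/0.00884 = -0.417.
p-value = P(Z < -0.417) ≈ 0.3382; since p > α = 0.01, fail to reject H₀.

z = -0.417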